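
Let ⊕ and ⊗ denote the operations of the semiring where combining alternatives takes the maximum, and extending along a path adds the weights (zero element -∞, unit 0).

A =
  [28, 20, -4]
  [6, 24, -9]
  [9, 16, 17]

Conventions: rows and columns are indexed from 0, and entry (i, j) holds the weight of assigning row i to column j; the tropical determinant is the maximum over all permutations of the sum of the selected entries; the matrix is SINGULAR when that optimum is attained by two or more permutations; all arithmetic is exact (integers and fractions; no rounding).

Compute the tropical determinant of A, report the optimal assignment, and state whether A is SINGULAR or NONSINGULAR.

σ = (0, 1, 2): 28 + 24 + 17 = 69
σ = (0, 2, 1): 28 + (-9) + 16 = 35
σ = (1, 0, 2): 20 + 6 + 17 = 43
σ = (1, 2, 0): 20 + (-9) + 9 = 20
σ = (2, 0, 1): (-4) + 6 + 16 = 18
σ = (2, 1, 0): (-4) + 24 + 9 = 29
Optimal value attained by: σ = (0, 1, 2).
Answer: det⊕(A) = 69; verdict: NONSINGULAR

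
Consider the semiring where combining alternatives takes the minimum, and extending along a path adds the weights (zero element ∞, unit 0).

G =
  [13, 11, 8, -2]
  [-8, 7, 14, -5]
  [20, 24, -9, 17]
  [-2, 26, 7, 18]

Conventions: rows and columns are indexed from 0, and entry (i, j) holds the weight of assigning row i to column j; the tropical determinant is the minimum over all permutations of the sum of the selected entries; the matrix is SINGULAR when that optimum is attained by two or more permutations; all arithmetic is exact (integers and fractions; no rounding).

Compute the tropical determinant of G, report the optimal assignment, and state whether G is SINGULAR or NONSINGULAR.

σ = (0, 1, 2, 3): 13 + 7 + (-9) + 18 = 29
σ = (0, 1, 3, 2): 13 + 7 + 17 + 7 = 44
σ = (0, 2, 1, 3): 13 + 14 + 24 + 18 = 69
σ = (0, 2, 3, 1): 13 + 14 + 17 + 26 = 70
σ = (0, 3, 1, 2): 13 + (-5) + 24 + 7 = 39
σ = (0, 3, 2, 1): 13 + (-5) + (-9) + 26 = 25
σ = (1, 0, 2, 3): 11 + (-8) + (-9) + 18 = 12
σ = (1, 0, 3, 2): 11 + (-8) + 17 + 7 = 27
σ = (1, 2, 0, 3): 11 + 14 + 20 + 18 = 63
σ = (1, 2, 3, 0): 11 + 14 + 17 + (-2) = 40
σ = (1, 3, 0, 2): 11 + (-5) + 20 + 7 = 33
σ = (1, 3, 2, 0): 11 + (-5) + (-9) + (-2) = -5
σ = (2, 0, 1, 3): 8 + (-8) + 24 + 18 = 42
σ = (2, 0, 3, 1): 8 + (-8) + 17 + 26 = 43
σ = (2, 1, 0, 3): 8 + 7 + 20 + 18 = 53
σ = (2, 1, 3, 0): 8 + 7 + 17 + (-2) = 30
σ = (2, 3, 0, 1): 8 + (-5) + 20 + 26 = 49
σ = (2, 3, 1, 0): 8 + (-5) + 24 + (-2) = 25
σ = (3, 0, 1, 2): (-2) + (-8) + 24 + 7 = 21
σ = (3, 0, 2, 1): (-2) + (-8) + (-9) + 26 = 7
σ = (3, 1, 0, 2): (-2) + 7 + 20 + 7 = 32
σ = (3, 1, 2, 0): (-2) + 7 + (-9) + (-2) = -6
σ = (3, 2, 0, 1): (-2) + 14 + 20 + 26 = 58
σ = (3, 2, 1, 0): (-2) + 14 + 24 + (-2) = 34
Optimal value attained by: σ = (3, 1, 2, 0).
Answer: det⊕(G) = -6; verdict: NONSINGULAR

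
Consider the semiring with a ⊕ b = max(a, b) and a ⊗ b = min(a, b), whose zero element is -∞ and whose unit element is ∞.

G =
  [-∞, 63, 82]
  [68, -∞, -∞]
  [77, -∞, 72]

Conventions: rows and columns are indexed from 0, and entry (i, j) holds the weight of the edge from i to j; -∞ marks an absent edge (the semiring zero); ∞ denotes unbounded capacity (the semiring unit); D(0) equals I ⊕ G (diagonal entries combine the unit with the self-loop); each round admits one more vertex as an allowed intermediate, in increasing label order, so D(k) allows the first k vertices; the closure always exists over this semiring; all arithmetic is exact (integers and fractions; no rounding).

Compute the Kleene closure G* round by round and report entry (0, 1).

D(0):
  [∞, 63, 82]
  [68, ∞, -∞]
  [77, -∞, ∞]
D(1):
  [∞, 63, 82]
  [68, ∞, 68]
  [77, 63, ∞]
D(2):
  [∞, 63, 82]
  [68, ∞, 68]
  [77, 63, ∞]
D(3):
  [∞, 63, 82]
  [68, ∞, 68]
  [77, 63, ∞]
Answer: G*[0][1] = 63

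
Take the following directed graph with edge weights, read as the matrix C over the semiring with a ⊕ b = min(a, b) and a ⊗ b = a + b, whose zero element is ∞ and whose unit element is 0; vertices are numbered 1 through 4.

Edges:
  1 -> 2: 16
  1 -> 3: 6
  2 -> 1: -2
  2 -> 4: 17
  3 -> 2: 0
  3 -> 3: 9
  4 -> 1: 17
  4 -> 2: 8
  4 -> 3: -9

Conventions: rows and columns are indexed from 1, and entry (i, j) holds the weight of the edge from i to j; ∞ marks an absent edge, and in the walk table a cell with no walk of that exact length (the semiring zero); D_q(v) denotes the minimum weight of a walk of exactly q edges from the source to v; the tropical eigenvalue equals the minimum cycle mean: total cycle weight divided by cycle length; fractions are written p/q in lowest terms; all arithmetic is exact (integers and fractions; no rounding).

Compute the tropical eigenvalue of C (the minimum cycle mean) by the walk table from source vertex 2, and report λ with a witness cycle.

q=0: [∞, 0, ∞, ∞]
q=1: [-2, ∞, ∞, 17]
q=2: [34, 14, 4, ∞]
q=3: [12, 4, 13, 31]
q=4: [2, 13, 18, 21]
Optimal cycle mean attained by: cycle 1->3->2->1, total 6 + 0 + (-2), length 3.
Answer: λ = 4/3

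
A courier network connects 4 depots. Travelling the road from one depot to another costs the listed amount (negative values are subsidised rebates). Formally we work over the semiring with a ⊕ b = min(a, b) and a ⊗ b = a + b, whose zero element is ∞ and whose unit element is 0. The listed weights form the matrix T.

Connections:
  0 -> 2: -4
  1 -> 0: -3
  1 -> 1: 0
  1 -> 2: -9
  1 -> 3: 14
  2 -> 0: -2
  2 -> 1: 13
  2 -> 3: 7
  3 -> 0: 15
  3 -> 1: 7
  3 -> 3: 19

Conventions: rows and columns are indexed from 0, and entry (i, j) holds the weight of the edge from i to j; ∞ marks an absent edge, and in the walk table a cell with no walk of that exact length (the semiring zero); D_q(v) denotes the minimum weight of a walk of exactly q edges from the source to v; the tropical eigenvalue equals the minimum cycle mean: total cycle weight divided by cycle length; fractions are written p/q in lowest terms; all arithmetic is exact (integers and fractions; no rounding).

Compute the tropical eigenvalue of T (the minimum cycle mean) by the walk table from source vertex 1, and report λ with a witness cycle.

q=0: [∞, 0, ∞, ∞]
q=1: [-3, 0, -9, 14]
q=2: [-11, 0, -9, -2]
q=3: [-11, 0, -15, -2]
q=4: [-17, -2, -15, -8]
Optimal cycle mean attained by: cycle 0->2->0, total (-4) + (-2), length 2.
Answer: λ = -3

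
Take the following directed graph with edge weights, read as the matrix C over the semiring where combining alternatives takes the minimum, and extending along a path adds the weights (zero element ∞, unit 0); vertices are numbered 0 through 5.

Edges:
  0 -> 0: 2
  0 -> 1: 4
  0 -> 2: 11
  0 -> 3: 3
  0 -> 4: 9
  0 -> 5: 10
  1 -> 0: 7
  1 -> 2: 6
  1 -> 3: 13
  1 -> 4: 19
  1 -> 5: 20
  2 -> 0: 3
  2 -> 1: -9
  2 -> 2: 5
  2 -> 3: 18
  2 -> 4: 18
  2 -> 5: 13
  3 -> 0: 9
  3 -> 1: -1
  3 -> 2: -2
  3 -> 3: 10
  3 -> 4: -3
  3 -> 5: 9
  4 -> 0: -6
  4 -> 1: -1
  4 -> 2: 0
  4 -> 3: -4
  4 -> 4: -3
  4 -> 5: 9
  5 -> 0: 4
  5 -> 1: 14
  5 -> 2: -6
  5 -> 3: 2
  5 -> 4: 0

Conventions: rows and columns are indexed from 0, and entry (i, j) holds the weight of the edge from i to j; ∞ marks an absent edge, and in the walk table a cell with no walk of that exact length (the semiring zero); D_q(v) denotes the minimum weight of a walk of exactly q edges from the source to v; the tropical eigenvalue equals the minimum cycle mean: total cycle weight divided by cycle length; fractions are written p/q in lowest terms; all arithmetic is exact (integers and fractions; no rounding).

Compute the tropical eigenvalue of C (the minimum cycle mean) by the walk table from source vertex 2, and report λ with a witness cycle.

q=0: [∞, ∞, 0, ∞, ∞, ∞]
q=1: [3, -9, 5, 18, 18, 13]
q=2: [-2, -4, -3, 4, 10, 11]
q=3: [0, -12, 2, 1, 1, 8]
q=4: [-5, -7, -6, -3, -2, 8]
q=5: [-8, -15, -5, -6, -6, 5]
q=6: [-12, -14, -9, -10, -9, 2]
Optimal cycle mean attained by: cycle 3->4->3, total (-3) + (-4), length 2.
Answer: λ = -7/2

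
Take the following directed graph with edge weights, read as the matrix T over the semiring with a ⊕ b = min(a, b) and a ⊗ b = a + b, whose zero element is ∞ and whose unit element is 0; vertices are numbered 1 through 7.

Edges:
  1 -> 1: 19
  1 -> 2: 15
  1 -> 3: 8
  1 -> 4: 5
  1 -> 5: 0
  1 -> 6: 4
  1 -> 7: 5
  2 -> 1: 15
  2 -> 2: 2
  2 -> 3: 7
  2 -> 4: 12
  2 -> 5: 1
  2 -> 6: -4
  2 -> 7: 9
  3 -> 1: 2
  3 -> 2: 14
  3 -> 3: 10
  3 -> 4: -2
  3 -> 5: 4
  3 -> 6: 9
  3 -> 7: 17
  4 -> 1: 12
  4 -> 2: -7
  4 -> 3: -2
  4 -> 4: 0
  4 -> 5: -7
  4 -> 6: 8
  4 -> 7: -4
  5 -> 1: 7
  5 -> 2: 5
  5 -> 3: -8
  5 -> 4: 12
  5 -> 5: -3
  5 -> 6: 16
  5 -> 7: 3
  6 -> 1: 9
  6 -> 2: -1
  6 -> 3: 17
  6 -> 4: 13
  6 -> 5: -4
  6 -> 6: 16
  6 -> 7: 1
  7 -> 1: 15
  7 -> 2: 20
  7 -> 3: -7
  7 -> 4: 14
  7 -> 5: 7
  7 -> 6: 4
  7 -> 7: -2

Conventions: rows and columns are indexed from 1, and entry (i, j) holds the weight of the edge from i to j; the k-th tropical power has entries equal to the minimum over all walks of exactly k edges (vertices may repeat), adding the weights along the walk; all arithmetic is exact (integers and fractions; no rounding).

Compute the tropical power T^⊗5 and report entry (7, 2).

T^⊗2:
  [7, -2, -8, 5, -3, 9, 1]
  [5, -5, -7, 5, -8, -2, -3]
  [10, -9, -4, -2, -9, 6, -6]
  [0, -7, -15, -4, -10, -11, -6]
  [-6, 2, -11, -10, -6, 1, 0]
  [3, 1, -12, 8, -7, -5, -1]
  [-5, 3, -9, -9, -3, 2, -4]
T^⊗3:
  [-6, -2, -11, -10, -6, -6, -1]
  [-5, -3, -16, -9, -11, -9, -5]
  [-2, -9, -17, -6, -12, -13, -8]
  [-13, -12, -18, -17, -15, -11, -10]
  [-9, -17, -14, -13, -17, -2, -14]
  [-10, -6, -15, -14, -10, -3, -4]
  [-7, -16, -11, -11, -16, -1, -13]
T^⊗4:
  [-9, -17, -14, -13, -17, -6, -14]
  [-14, -16, -19, -18, -16, -7, -13]
  [-15, -14, -20, -19, -17, -13, -12]
  [-16, -24, -23, -20, -24, -16, -21]
  [-12, -20, -25, -16, -20, -21, -17]
  [-13, -21, -18, -17, -21, -10, -18]
  [-9, -18, -24, -13, -19, -20, -15]
T^⊗5:
  [-12, -20, -25, -16, -20, -21, -17]
  [-17, -25, -24, -21, -25, -20, -22]
  [-18, -26, -25, -22, -26, -18, -23]
  [-21, -27, -32, -25, -27, -28, -24]
  [-23, -23, -28, -27, -25, -24, -20]
  [-16, -24, -29, -20, -24, -25, -21]
  [-22, -21, -27, -26, -24, -22, -19]
Key observation: the optimum is the walk 7->3->4->2->6->2, with weight (-7) + (-2) + (-7) + (-4) + (-1) = -21.
Optimal value attained by: walk 7->3->4->2->6->2.
Answer: (T^⊗5)[7][2] = -21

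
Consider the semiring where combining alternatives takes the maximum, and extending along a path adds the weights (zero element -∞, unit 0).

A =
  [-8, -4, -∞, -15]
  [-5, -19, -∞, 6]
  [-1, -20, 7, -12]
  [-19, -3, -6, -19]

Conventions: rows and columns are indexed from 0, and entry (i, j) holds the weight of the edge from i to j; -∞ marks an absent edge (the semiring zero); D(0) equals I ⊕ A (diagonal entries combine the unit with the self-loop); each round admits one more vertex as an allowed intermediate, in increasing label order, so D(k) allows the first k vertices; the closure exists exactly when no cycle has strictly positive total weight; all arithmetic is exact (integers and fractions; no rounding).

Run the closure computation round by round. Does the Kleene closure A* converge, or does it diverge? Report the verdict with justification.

Detection: at round 0, diagonal entry (2, 2) turns strictly positive.
Key observation: the cycle 2->2 has total weight 7, which is strictly positive.
Answer: DIVERGES — positive cycle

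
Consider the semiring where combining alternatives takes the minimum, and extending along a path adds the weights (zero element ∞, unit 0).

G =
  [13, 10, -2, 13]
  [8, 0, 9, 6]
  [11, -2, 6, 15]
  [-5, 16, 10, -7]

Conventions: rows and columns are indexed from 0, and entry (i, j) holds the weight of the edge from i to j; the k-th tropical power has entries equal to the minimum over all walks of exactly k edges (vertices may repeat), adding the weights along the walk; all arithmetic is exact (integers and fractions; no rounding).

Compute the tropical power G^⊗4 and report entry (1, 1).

G^⊗2:
  [8, -4, 4, 6]
  [1, 0, 6, -1]
  [6, -2, 7, 4]
  [-12, 5, -7, -14]
G^⊗3:
  [1, -4, 5, -1]
  [-6, 0, -1, -8]
  [-1, -2, 4, -3]
  [-19, -9, -14, -21]
G^⊗4:
  [-6, -4, -1, -8]
  [-13, -3, -8, -15]
  [-8, -2, -3, -10]
  [-26, -16, -21, -28]
Key observation: the optimum is the walk 1->3->0->2->1, with weight 6 + (-5) + (-2) + (-2) = -3.
Optimal value attained by: walk 1->3->0->2->1.
Answer: (G^⊗4)[1][1] = -3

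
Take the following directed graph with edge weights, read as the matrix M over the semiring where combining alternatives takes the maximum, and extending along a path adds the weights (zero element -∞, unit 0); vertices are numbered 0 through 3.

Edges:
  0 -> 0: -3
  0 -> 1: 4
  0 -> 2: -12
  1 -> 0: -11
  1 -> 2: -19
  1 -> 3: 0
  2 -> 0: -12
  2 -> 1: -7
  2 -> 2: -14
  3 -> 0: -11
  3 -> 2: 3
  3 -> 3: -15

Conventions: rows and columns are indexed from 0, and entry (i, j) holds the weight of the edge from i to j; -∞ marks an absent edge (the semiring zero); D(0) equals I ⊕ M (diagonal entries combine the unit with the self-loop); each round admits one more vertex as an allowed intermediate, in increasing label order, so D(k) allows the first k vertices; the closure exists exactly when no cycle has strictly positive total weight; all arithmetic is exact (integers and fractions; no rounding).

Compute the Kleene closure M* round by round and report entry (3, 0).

D(0):
  [0, 4, -12, -∞]
  [-11, 0, -19, 0]
  [-12, -7, 0, -∞]
  [-11, -∞, 3, 0]
D(1):
  [0, 4, -12, -∞]
  [-11, 0, -19, 0]
  [-12, -7, 0, -∞]
  [-11, -7, 3, 0]
D(2):
  [0, 4, -12, 4]
  [-11, 0, -19, 0]
  [-12, -7, 0, -7]
  [-11, -7, 3, 0]
D(3):
  [0, 4, -12, 4]
  [-11, 0, -19, 0]
  [-12, -7, 0, -7]
  [-9, -4, 3, 0]
D(4):
  [0, 4, 7, 4]
  [-9, 0, 3, 0]
  [-12, -7, 0, -7]
  [-9, -4, 3, 0]
Answer: M*[3][0] = -9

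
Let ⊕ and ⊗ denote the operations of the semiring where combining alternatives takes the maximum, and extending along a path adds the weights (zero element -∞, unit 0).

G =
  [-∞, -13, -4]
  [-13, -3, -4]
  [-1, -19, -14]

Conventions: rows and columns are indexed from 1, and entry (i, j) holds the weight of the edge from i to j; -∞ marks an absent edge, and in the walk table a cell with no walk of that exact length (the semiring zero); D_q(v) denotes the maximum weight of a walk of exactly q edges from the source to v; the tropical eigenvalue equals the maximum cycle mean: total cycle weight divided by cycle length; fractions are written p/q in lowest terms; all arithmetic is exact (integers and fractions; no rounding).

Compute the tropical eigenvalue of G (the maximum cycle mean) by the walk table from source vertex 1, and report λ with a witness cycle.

q=0: [0, -∞, -∞]
q=1: [-∞, -13, -4]
q=2: [-5, -16, -17]
q=3: [-18, -18, -9]
Optimal cycle mean attained by: cycle 1->3->1, total (-4) + (-1), length 2.
Answer: λ = -5/2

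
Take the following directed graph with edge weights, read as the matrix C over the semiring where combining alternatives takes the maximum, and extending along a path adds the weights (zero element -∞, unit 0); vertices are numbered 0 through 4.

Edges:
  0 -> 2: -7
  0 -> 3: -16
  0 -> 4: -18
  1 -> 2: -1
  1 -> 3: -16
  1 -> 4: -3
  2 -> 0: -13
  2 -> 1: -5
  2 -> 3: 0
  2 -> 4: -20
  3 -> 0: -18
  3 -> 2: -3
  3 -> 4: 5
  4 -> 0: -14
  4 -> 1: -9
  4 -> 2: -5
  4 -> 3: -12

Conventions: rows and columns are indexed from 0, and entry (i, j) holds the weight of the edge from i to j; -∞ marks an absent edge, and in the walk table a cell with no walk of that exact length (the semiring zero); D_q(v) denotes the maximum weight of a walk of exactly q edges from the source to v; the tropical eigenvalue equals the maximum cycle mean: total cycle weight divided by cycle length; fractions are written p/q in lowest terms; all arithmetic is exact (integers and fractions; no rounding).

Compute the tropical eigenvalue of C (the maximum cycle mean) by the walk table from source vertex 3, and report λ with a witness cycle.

q=0: [-∞, -∞, -∞, 0, -∞]
q=1: [-18, -∞, -3, -∞, 5]
q=2: [-9, -4, 0, -3, -23]
q=3: [-13, -5, -5, 0, 2]
q=4: [-12, -7, -3, -5, 5]
q=5: [-9, -4, 0, -3, 0]
Optimal cycle mean attained by: cycle 2->3->4->2, total 0 + 5 + (-5), length 3.
Answer: λ = 0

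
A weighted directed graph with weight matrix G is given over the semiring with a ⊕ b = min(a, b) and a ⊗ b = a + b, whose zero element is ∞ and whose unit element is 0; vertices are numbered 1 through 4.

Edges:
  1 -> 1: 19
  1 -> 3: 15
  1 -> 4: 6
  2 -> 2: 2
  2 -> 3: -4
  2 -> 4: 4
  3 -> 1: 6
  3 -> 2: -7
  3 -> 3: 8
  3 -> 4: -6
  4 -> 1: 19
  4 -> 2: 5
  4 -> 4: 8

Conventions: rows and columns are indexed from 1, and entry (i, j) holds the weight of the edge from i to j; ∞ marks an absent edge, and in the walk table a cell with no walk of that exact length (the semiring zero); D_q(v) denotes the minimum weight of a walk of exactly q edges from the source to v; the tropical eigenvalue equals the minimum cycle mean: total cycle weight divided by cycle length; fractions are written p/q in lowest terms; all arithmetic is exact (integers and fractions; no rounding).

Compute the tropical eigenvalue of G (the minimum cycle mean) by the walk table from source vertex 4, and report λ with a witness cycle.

q=0: [∞, ∞, ∞, 0]
q=1: [19, 5, ∞, 8]
q=2: [27, 7, 1, 9]
q=3: [7, -6, 3, -5]
q=4: [9, -4, -10, -3]
Optimal cycle mean attained by: cycle 2->3->2, total (-4) + (-7), length 2.
Answer: λ = -11/2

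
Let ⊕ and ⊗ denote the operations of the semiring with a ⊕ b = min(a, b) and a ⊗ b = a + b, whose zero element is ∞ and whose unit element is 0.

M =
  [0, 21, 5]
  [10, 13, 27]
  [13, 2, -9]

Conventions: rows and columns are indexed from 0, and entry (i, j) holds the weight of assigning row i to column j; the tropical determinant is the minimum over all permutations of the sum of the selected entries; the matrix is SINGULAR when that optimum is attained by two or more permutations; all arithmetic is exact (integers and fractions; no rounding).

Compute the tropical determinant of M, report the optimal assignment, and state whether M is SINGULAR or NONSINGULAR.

σ = (0, 1, 2): 0 + 13 + (-9) = 4
σ = (0, 2, 1): 0 + 27 + 2 = 29
σ = (1, 0, 2): 21 + 10 + (-9) = 22
σ = (1, 2, 0): 21 + 27 + 13 = 61
σ = (2, 0, 1): 5 + 10 + 2 = 17
σ = (2, 1, 0): 5 + 13 + 13 = 31
Optimal value attained by: σ = (0, 1, 2).
Answer: det⊕(M) = 4; verdict: NONSINGULAR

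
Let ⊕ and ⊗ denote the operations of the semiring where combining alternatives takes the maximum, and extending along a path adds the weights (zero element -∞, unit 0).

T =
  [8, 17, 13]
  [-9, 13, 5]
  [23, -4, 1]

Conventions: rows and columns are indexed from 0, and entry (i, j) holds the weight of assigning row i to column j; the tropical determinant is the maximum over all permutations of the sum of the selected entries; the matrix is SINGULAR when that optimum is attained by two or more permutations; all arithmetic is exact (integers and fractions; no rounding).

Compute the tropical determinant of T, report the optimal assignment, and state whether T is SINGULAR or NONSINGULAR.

σ = (0, 1, 2): 8 + 13 + 1 = 22
σ = (0, 2, 1): 8 + 5 + (-4) = 9
σ = (1, 0, 2): 17 + (-9) + 1 = 9
σ = (1, 2, 0): 17 + 5 + 23 = 45
σ = (2, 0, 1): 13 + (-9) + (-4) = 0
σ = (2, 1, 0): 13 + 13 + 23 = 49
Optimal value attained by: σ = (2, 1, 0).
Answer: det⊕(T) = 49; verdict: NONSINGULAR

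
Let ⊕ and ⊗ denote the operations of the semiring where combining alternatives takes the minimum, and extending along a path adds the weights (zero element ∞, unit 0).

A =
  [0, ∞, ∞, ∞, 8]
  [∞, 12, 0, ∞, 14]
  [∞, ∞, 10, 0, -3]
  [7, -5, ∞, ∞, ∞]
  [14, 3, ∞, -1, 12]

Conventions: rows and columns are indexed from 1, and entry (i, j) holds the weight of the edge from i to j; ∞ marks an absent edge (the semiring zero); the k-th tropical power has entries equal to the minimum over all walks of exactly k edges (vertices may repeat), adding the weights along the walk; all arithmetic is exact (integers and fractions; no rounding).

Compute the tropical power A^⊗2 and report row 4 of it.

A^⊗2:
  [0, 11, ∞, 7, 8]
  [28, 17, 10, 0, -3]
  [7, -5, 20, -4, 7]
  [7, 7, -5, ∞, 9]
  [6, -6, 3, 11, 17]
Answer: row 4 of A^⊗2 = [7, 7, -5, ∞, 9]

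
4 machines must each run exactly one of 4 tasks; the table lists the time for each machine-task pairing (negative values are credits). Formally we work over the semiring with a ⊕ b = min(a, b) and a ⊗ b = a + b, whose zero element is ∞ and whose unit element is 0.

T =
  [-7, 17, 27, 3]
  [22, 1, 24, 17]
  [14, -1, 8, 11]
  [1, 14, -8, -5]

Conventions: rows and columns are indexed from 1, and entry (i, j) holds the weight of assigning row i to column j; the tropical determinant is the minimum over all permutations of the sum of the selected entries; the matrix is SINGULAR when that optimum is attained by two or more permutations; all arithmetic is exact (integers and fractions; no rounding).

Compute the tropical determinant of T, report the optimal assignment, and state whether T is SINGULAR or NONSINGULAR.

σ = (1, 2, 3, 4): (-7) + 1 + 8 + (-5) = -3
σ = (1, 2, 4, 3): (-7) + 1 + 11 + (-8) = -3
σ = (1, 3, 2, 4): (-7) + 24 + (-1) + (-5) = 11
σ = (1, 3, 4, 2): (-7) + 24 + 11 + 14 = 42
σ = (1, 4, 2, 3): (-7) + 17 + (-1) + (-8) = 1
σ = (1, 4, 3, 2): (-7) + 17 + 8 + 14 = 32
σ = (2, 1, 3, 4): 17 + 22 + 8 + (-5) = 42
σ = (2, 1, 4, 3): 17 + 22 + 11 + (-8) = 42
σ = (2, 3, 1, 4): 17 + 24 + 14 + (-5) = 50
σ = (2, 3, 4, 1): 17 + 24 + 11 + 1 = 53
σ = (2, 4, 1, 3): 17 + 17 + 14 + (-8) = 40
σ = (2, 4, 3, 1): 17 + 17 + 8 + 1 = 43
σ = (3, 1, 2, 4): 27 + 22 + (-1) + (-5) = 43
σ = (3, 1, 4, 2): 27 + 22 + 11 + 14 = 74
σ = (3, 2, 1, 4): 27 + 1 + 14 + (-5) = 37
σ = (3, 2, 4, 1): 27 + 1 + 11 + 1 = 40
σ = (3, 4, 1, 2): 27 + 17 + 14 + 14 = 72
σ = (3, 4, 2, 1): 27 + 17 + (-1) + 1 = 44
σ = (4, 1, 2, 3): 3 + 22 + (-1) + (-8) = 16
σ = (4, 1, 3, 2): 3 + 22 + 8 + 14 = 47
σ = (4, 2, 1, 3): 3 + 1 + 14 + (-8) = 10
σ = (4, 2, 3, 1): 3 + 1 + 8 + 1 = 13
σ = (4, 3, 1, 2): 3 + 24 + 14 + 14 = 55
σ = (4, 3, 2, 1): 3 + 24 + (-1) + 1 = 27
Optimal value attained by: σ = (1, 2, 3, 4).
Answer: det⊕(T) = -3; verdict: SINGULAR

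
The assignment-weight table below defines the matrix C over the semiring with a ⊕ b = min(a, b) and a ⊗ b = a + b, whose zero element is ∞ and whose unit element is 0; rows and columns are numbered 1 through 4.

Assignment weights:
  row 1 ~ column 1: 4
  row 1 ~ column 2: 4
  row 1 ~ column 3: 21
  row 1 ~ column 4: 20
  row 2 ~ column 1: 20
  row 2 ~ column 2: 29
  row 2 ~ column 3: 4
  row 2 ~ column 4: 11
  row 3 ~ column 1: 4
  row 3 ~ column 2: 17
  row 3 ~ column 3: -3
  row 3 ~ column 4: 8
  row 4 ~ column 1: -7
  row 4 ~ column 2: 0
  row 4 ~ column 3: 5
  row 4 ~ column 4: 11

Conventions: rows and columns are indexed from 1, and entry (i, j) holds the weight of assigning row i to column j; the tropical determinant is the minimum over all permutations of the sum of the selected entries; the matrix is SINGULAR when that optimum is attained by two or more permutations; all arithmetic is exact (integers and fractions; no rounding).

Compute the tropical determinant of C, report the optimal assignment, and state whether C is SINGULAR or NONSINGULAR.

σ = (1, 2, 3, 4): 4 + 29 + (-3) + 11 = 41
σ = (1, 2, 4, 3): 4 + 29 + 8 + 5 = 46
σ = (1, 3, 2, 4): 4 + 4 + 17 + 11 = 36
σ = (1, 3, 4, 2): 4 + 4 + 8 + 0 = 16
σ = (1, 4, 2, 3): 4 + 11 + 17 + 5 = 37
σ = (1, 4, 3, 2): 4 + 11 + (-3) + 0 = 12
σ = (2, 1, 3, 4): 4 + 20 + (-3) + 11 = 32
σ = (2, 1, 4, 3): 4 + 20 + 8 + 5 = 37
σ = (2, 3, 1, 4): 4 + 4 + 4 + 11 = 23
σ = (2, 3, 4, 1): 4 + 4 + 8 + (-7) = 9
σ = (2, 4, 1, 3): 4 + 11 + 4 + 5 = 24
σ = (2, 4, 3, 1): 4 + 11 + (-3) + (-7) = 5
σ = (3, 1, 2, 4): 21 + 20 + 17 + 11 = 69
σ = (3, 1, 4, 2): 21 + 20 + 8 + 0 = 49
σ = (3, 2, 1, 4): 21 + 29 + 4 + 11 = 65
σ = (3, 2, 4, 1): 21 + 29 + 8 + (-7) = 51
σ = (3, 4, 1, 2): 21 + 11 + 4 + 0 = 36
σ = (3, 4, 2, 1): 21 + 11 + 17 + (-7) = 42
σ = (4, 1, 2, 3): 20 + 20 + 17 + 5 = 62
σ = (4, 1, 3, 2): 20 + 20 + (-3) + 0 = 37
σ = (4, 2, 1, 3): 20 + 29 + 4 + 5 = 58
σ = (4, 2, 3, 1): 20 + 29 + (-3) + (-7) = 39
σ = (4, 3, 1, 2): 20 + 4 + 4 + 0 = 28
σ = (4, 3, 2, 1): 20 + 4 + 17 + (-7) = 34
Optimal value attained by: σ = (2, 4, 3, 1).
Answer: det⊕(C) = 5; verdict: NONSINGULAR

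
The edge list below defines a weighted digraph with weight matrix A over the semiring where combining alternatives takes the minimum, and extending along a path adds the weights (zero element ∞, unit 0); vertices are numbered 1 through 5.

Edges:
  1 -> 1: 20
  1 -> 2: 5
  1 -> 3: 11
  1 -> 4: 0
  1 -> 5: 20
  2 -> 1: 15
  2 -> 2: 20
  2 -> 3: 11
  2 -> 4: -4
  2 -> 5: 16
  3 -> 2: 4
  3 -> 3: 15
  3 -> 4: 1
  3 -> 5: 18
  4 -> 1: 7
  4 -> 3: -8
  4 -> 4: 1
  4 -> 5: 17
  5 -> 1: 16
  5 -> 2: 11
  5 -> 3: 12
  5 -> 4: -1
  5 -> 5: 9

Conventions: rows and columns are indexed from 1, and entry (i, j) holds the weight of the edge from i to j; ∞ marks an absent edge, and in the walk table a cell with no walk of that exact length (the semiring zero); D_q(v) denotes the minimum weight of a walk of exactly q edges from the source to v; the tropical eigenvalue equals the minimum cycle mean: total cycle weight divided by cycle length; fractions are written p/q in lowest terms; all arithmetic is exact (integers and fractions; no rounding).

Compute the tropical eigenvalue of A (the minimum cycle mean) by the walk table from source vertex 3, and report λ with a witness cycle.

q=0: [∞, ∞, 0, ∞, ∞]
q=1: [∞, 4, 15, 1, 18]
q=2: [8, 19, -7, 0, 18]
q=3: [7, -3, -8, -6, 11]
q=4: [1, -4, -14, -7, 10]
q=5: [0, -10, -15, -13, 4]
Optimal cycle mean attained by: cycle 3->4->3, total 1 + (-8), length 2.
Answer: λ = -7/2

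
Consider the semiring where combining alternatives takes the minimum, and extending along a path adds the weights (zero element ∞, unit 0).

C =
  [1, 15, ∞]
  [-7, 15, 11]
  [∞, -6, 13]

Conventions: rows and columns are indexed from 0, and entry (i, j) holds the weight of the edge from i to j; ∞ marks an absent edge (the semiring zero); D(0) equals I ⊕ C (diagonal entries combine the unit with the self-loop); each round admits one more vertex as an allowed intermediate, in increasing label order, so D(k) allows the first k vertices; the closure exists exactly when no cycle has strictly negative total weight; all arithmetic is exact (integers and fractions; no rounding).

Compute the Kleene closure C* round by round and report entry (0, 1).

D(0):
  [0, 15, ∞]
  [-7, 0, 11]
  [∞, -6, 0]
D(1):
  [0, 15, ∞]
  [-7, 0, 11]
  [∞, -6, 0]
D(2):
  [0, 15, 26]
  [-7, 0, 11]
  [-13, -6, 0]
D(3):
  [0, 15, 26]
  [-7, 0, 11]
  [-13, -6, 0]
Answer: C*[0][1] = 15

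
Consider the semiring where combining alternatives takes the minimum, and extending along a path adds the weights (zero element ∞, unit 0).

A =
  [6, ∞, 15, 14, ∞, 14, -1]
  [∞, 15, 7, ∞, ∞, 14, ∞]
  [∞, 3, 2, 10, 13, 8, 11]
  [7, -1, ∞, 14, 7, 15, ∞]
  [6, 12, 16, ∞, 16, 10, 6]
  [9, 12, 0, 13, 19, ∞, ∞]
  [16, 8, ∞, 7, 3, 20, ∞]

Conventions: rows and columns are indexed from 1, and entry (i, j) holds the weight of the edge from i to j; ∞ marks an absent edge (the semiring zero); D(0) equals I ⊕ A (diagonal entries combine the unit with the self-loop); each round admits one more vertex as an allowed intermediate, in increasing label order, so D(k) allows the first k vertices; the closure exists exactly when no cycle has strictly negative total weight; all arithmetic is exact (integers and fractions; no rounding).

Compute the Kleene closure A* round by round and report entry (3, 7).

D(0):
  [0, ∞, 15, 14, ∞, 14, -1]
  [∞, 0, 7, ∞, ∞, 14, ∞]
  [∞, 3, 0, 10, 13, 8, 11]
  [7, -1, ∞, 0, 7, 15, ∞]
  [6, 12, 16, ∞, 0, 10, 6]
  [9, 12, 0, 13, 19, 0, ∞]
  [16, 8, ∞, 7, 3, 20, 0]
D(1):
  [0, ∞, 15, 14, ∞, 14, -1]
  [∞, 0, 7, ∞, ∞, 14, ∞]
  [∞, 3, 0, 10, 13, 8, 11]
  [7, -1, 22, 0, 7, 15, 6]
  [6, 12, 16, 20, 0, 10, 5]
  [9, 12, 0, 13, 19, 0, 8]
  [16, 8, 31, 7, 3, 20, 0]
D(2):
  [0, ∞, 15, 14, ∞, 14, -1]
  [∞, 0, 7, ∞, ∞, 14, ∞]
  [∞, 3, 0, 10, 13, 8, 11]
  [7, -1, 6, 0, 7, 13, 6]
  [6, 12, 16, 20, 0, 10, 5]
  [9, 12, 0, 13, 19, 0, 8]
  [16, 8, 15, 7, 3, 20, 0]
D(3):
  [0, 18, 15, 14, 28, 14, -1]
  [∞, 0, 7, 17, 20, 14, 18]
  [∞, 3, 0, 10, 13, 8, 11]
  [7, -1, 6, 0, 7, 13, 6]
  [6, 12, 16, 20, 0, 10, 5]
  [9, 3, 0, 10, 13, 0, 8]
  [16, 8, 15, 7, 3, 20, 0]
D(4):
  [0, 13, 15, 14, 21, 14, -1]
  [24, 0, 7, 17, 20, 14, 18]
  [17, 3, 0, 10, 13, 8, 11]
  [7, -1, 6, 0, 7, 13, 6]
  [6, 12, 16, 20, 0, 10, 5]
  [9, 3, 0, 10, 13, 0, 8]
  [14, 6, 13, 7, 3, 20, 0]
D(5):
  [0, 13, 15, 14, 21, 14, -1]
  [24, 0, 7, 17, 20, 14, 18]
  [17, 3, 0, 10, 13, 8, 11]
  [7, -1, 6, 0, 7, 13, 6]
  [6, 12, 16, 20, 0, 10, 5]
  [9, 3, 0, 10, 13, 0, 8]
  [9, 6, 13, 7, 3, 13, 0]
D(6):
  [0, 13, 14, 14, 21, 14, -1]
  [23, 0, 7, 17, 20, 14, 18]
  [17, 3, 0, 10, 13, 8, 11]
  [7, -1, 6, 0, 7, 13, 6]
  [6, 12, 10, 20, 0, 10, 5]
  [9, 3, 0, 10, 13, 0, 8]
  [9, 6, 13, 7, 3, 13, 0]
D(7):
  [0, 5, 12, 6, 2, 12, -1]
  [23, 0, 7, 17, 20, 14, 18]
  [17, 3, 0, 10, 13, 8, 11]
  [7, -1, 6, 0, 7, 13, 6]
  [6, 11, 10, 12, 0, 10, 5]
  [9, 3, 0, 10, 11, 0, 8]
  [9, 6, 13, 7, 3, 13, 0]
Answer: A*[3][7] = 11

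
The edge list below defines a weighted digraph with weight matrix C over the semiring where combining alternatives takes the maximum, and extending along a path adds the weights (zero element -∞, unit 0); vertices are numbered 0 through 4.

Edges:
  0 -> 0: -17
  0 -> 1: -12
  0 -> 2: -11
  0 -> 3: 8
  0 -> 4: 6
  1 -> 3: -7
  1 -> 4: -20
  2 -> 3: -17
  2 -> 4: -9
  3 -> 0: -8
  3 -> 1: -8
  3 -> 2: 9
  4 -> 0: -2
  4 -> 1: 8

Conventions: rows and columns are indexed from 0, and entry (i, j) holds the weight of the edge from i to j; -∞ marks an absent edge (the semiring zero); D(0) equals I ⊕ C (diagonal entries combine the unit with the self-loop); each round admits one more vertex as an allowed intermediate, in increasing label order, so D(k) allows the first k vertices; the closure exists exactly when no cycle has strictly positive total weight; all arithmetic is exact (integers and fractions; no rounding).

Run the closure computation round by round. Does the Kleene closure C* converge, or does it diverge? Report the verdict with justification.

D(0):
  [0, -12, -11, 8, 6]
  [-∞, 0, -∞, -7, -20]
  [-∞, -∞, 0, -17, -9]
  [-8, -8, 9, 0, -∞]
  [-2, 8, -∞, -∞, 0]
Detection: at round 1, diagonal entry (4, 4) turns strictly positive.
Key observation: the cycle 4->0->4 has total weight (-2) + 6, which is strictly positive.
Answer: DIVERGES — positive cycle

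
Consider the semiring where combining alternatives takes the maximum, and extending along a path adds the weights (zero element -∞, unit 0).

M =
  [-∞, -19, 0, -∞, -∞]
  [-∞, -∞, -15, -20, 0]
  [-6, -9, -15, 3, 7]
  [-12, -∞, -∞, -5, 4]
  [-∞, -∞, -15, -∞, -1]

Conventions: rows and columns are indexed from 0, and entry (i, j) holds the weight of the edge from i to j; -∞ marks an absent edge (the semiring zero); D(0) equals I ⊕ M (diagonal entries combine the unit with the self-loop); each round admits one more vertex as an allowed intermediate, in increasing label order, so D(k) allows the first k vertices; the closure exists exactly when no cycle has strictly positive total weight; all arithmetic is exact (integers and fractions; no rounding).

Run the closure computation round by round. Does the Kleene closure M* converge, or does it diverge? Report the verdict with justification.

D(0):
  [0, -19, 0, -∞, -∞]
  [-∞, 0, -15, -20, 0]
  [-6, -9, 0, 3, 7]
  [-12, -∞, -∞, 0, 4]
  [-∞, -∞, -15, -∞, 0]
D(1):
  [0, -19, 0, -∞, -∞]
  [-∞, 0, -15, -20, 0]
  [-6, -9, 0, 3, 7]
  [-12, -31, -12, 0, 4]
  [-∞, -∞, -15, -∞, 0]
D(2):
  [0, -19, 0, -39, -19]
  [-∞, 0, -15, -20, 0]
  [-6, -9, 0, 3, 7]
  [-12, -31, -12, 0, 4]
  [-∞, -∞, -15, -∞, 0]
D(3):
  [0, -9, 0, 3, 7]
  [-21, 0, -15, -12, 0]
  [-6, -9, 0, 3, 7]
  [-12, -21, -12, 0, 4]
  [-21, -24, -15, -12, 0]
D(4):
  [0, -9, 0, 3, 7]
  [-21, 0, -15, -12, 0]
  [-6, -9, 0, 3, 7]
  [-12, -21, -12, 0, 4]
  [-21, -24, -15, -12, 0]
D(5):
  [0, -9, 0, 3, 7]
  [-21, 0, -15, -12, 0]
  [-6, -9, 0, 3, 7]
  [-12, -20, -11, 0, 4]
  [-21, -24, -15, -12, 0]
Key observation: every diagonal entry stays at the unit through all rounds, so no improving cycle exists.
Answer: CONVERGES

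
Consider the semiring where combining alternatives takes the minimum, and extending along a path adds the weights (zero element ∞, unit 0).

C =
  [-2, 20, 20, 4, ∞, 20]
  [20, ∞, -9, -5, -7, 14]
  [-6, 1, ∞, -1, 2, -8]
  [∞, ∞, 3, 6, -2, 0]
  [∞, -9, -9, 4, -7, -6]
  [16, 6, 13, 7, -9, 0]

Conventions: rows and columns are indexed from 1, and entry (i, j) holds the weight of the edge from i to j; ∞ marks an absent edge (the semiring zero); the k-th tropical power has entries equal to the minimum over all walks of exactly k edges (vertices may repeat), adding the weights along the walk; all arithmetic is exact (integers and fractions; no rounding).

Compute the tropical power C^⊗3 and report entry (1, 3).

C^⊗2:
  [-4, 18, 7, 2, 2, 4]
  [-15, -16, -16, -10, -14, -17]
  [-8, -7, -8, -4, -17, -8]
  [-3, -11, -11, 2, -9, -8]
  [-15, -16, -18, -14, -16, -17]
  [7, -18, -18, -5, -16, -15]
C^⊗3:
  [-6, -7, -7, 0, -5, -4]
  [-22, -23, -25, -21, -26, -24]
  [-14, -26, -26, -13, -24, -23]
  [-17, -18, -20, -16, -18, -19]
  [-24, -25, -25, -21, -26, -26]
  [-24, -25, -27, -23, -25, -26]
Key observation: the optimum is the walk 1->4->5->3, with weight 4 + (-2) + (-9) = -7.
Optimal value attained by: walk 1->4->5->3.
Answer: (C^⊗3)[1][3] = -7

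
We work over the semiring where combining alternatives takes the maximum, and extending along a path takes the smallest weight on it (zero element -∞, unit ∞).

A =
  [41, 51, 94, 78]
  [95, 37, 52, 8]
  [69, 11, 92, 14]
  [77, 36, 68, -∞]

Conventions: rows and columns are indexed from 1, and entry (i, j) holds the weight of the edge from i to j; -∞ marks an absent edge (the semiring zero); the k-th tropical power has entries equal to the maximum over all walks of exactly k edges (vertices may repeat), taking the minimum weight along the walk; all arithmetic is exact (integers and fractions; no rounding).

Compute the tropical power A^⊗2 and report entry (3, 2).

A^⊗2:
  [77, 41, 92, 41]
  [52, 51, 94, 78]
  [69, 51, 92, 69]
  [68, 51, 77, 77]
Key observation: the optimum is the walk 3->1->2, with weight 69 min 51 = 51.
Optimal value attained by: walk 3->1->2.
Answer: (A^⊗2)[3][2] = 51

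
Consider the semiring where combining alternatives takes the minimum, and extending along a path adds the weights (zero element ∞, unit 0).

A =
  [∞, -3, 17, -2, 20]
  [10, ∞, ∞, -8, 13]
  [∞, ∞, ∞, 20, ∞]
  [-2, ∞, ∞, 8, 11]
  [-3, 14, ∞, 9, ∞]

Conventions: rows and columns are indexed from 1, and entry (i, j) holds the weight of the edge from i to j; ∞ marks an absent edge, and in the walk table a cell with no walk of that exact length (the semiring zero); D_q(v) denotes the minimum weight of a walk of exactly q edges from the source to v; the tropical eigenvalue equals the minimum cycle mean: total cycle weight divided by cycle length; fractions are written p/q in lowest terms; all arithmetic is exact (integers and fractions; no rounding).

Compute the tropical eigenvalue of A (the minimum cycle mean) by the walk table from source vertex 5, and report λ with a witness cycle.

q=0: [∞, ∞, ∞, ∞, 0]
q=1: [-3, 14, ∞, 9, ∞]
q=2: [7, -6, 14, -5, 17]
q=3: [-7, 4, 24, -14, 6]
q=4: [-16, -10, 10, -9, -3]
q=5: [-11, -19, 1, -18, 2]
Optimal cycle mean attained by: cycle 1->2->4->1, total (-3) + (-8) + (-2), length 3.
Answer: λ = -13/3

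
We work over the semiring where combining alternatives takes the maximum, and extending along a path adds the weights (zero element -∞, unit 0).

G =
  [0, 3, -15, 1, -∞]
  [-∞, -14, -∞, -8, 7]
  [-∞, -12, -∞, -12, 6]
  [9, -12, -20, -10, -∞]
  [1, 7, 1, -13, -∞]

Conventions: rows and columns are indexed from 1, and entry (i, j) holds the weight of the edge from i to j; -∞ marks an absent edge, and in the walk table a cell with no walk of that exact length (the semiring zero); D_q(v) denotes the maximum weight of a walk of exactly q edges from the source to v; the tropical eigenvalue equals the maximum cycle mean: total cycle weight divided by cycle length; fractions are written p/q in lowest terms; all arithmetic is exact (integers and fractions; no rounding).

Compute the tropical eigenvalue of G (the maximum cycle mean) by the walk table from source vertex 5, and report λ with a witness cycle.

q=0: [-∞, -∞, -∞, -∞, 0]
q=1: [1, 7, 1, -13, -∞]
q=2: [1, 4, -14, 2, 14]
q=3: [15, 21, 15, 2, 11]
q=4: [15, 18, 12, 16, 28]
q=5: [29, 35, 29, 16, 25]
Optimal cycle mean attained by: cycle 2->5->2, total 7 + 7, length 2.
Answer: λ = 7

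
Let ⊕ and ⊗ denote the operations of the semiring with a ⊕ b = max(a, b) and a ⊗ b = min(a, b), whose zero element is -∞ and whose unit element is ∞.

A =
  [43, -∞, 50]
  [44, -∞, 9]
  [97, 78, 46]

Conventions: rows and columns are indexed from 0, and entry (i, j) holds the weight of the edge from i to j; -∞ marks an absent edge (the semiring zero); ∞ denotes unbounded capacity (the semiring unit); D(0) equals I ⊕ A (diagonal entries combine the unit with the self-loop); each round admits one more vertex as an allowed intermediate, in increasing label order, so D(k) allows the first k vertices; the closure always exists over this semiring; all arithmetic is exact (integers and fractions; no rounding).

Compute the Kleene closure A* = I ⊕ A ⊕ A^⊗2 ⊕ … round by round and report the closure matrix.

D(0):
  [∞, -∞, 50]
  [44, ∞, 9]
  [97, 78, ∞]
D(1):
  [∞, -∞, 50]
  [44, ∞, 44]
  [97, 78, ∞]
D(2):
  [∞, -∞, 50]
  [44, ∞, 44]
  [97, 78, ∞]
D(3):
  [∞, 50, 50]
  [44, ∞, 44]
  [97, 78, ∞]
Answer: A* = [[∞, 50, 50], [44, ∞, 44], [97, 78, ∞]]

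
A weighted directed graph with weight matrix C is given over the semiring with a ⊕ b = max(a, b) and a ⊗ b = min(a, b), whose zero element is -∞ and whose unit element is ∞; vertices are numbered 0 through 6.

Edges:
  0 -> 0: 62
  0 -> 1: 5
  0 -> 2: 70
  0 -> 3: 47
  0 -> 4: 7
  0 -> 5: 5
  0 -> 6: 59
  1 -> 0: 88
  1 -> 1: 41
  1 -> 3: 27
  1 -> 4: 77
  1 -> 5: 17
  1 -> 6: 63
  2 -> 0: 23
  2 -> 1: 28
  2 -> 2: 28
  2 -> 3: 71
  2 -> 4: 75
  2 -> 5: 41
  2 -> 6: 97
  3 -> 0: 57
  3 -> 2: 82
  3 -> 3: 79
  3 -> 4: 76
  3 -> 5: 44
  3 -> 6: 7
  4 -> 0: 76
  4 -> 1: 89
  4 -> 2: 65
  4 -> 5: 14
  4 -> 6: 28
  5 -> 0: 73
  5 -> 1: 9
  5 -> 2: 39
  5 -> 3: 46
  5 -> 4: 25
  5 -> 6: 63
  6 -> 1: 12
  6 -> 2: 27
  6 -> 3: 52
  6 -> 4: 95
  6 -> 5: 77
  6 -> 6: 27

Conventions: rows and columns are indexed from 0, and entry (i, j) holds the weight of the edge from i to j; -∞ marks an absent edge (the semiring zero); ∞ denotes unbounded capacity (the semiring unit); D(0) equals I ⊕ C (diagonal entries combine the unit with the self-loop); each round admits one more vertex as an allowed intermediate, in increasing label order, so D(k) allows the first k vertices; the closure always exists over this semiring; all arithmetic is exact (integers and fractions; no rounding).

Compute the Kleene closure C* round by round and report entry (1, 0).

D(0):
  [∞, 5, 70, 47, 7, 5, 59]
  [88, ∞, -∞, 27, 77, 17, 63]
  [23, 28, ∞, 71, 75, 41, 97]
  [57, -∞, 82, ∞, 76, 44, 7]
  [76, 89, 65, -∞, ∞, 14, 28]
  [73, 9, 39, 46, 25, ∞, 63]
  [-∞, 12, 27, 52, 95, 77, ∞]
D(1):
  [∞, 5, 70, 47, 7, 5, 59]
  [88, ∞, 70, 47, 77, 17, 63]
  [23, 28, ∞, 71, 75, 41, 97]
  [57, 5, 82, ∞, 76, 44, 57]
  [76, 89, 70, 47, ∞, 14, 59]
  [73, 9, 70, 47, 25, ∞, 63]
  [-∞, 12, 27, 52, 95, 77, ∞]
D(2):
  [∞, 5, 70, 47, 7, 5, 59]
  [88, ∞, 70, 47, 77, 17, 63]
  [28, 28, ∞, 71, 75, 41, 97]
  [57, 5, 82, ∞, 76, 44, 57]
  [88, 89, 70, 47, ∞, 17, 63]
  [73, 9, 70, 47, 25, ∞, 63]
  [12, 12, 27, 52, 95, 77, ∞]
D(3):
  [∞, 28, 70, 70, 70, 41, 70]
  [88, ∞, 70, 70, 77, 41, 70]
  [28, 28, ∞, 71, 75, 41, 97]
  [57, 28, 82, ∞, 76, 44, 82]
  [88, 89, 70, 70, ∞, 41, 70]
  [73, 28, 70, 70, 70, ∞, 70]
  [27, 27, 27, 52, 95, 77, ∞]
D(4):
  [∞, 28, 70, 70, 70, 44, 70]
  [88, ∞, 70, 70, 77, 44, 70]
  [57, 28, ∞, 71, 75, 44, 97]
  [57, 28, 82, ∞, 76, 44, 82]
  [88, 89, 70, 70, ∞, 44, 70]
  [73, 28, 70, 70, 70, ∞, 70]
  [52, 28, 52, 52, 95, 77, ∞]
D(5):
  [∞, 70, 70, 70, 70, 44, 70]
  [88, ∞, 70, 70, 77, 44, 70]
  [75, 75, ∞, 71, 75, 44, 97]
  [76, 76, 82, ∞, 76, 44, 82]
  [88, 89, 70, 70, ∞, 44, 70]
  [73, 70, 70, 70, 70, ∞, 70]
  [88, 89, 70, 70, 95, 77, ∞]
D(6):
  [∞, 70, 70, 70, 70, 44, 70]
  [88, ∞, 70, 70, 77, 44, 70]
  [75, 75, ∞, 71, 75, 44, 97]
  [76, 76, 82, ∞, 76, 44, 82]
  [88, 89, 70, 70, ∞, 44, 70]
  [73, 70, 70, 70, 70, ∞, 70]
  [88, 89, 70, 70, 95, 77, ∞]
D(7):
  [∞, 70, 70, 70, 70, 70, 70]
  [88, ∞, 70, 70, 77, 70, 70]
  [88, 89, ∞, 71, 95, 77, 97]
  [82, 82, 82, ∞, 82, 77, 82]
  [88, 89, 70, 70, ∞, 70, 70]
  [73, 70, 70, 70, 70, ∞, 70]
  [88, 89, 70, 70, 95, 77, ∞]
Answer: C*[1][0] = 88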